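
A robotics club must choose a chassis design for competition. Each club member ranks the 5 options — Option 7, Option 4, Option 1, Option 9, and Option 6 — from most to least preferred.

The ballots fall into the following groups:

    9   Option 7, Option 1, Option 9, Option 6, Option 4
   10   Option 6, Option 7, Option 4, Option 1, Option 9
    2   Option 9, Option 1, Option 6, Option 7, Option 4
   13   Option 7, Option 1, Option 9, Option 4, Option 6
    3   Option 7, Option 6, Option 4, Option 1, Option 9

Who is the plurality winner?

First-place vote totals:
  Option 7: 25
  Option 4: 0
  Option 1: 0
  Option 9: 2
  Option 6: 10
Option 7 has the most first-place votes.

Option 7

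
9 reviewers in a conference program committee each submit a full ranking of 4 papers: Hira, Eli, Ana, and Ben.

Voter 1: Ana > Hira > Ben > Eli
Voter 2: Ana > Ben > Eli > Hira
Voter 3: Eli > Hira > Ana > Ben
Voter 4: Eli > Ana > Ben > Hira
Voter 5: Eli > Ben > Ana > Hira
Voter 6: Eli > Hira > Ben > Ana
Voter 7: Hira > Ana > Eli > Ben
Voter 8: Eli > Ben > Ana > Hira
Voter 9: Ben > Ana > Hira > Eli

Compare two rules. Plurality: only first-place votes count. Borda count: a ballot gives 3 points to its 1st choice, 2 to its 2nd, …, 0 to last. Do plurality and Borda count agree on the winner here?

Yes

Plurality first-place counts: Hira 1, Eli 5, Ana 2, Ben 1 → Eli.
Borda totals: Hira 10, Eli 17, Ana 15, Ben 12 → Eli.
The two rules agree on Eli.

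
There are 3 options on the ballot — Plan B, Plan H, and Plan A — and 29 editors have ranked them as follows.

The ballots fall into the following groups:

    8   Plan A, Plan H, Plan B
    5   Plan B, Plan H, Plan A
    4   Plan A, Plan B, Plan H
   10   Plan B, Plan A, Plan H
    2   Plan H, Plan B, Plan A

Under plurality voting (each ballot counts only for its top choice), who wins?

First-place vote totals:
  Plan B: 15
  Plan H: 2
  Plan A: 12
Plan B has the most first-place votes.

Plan B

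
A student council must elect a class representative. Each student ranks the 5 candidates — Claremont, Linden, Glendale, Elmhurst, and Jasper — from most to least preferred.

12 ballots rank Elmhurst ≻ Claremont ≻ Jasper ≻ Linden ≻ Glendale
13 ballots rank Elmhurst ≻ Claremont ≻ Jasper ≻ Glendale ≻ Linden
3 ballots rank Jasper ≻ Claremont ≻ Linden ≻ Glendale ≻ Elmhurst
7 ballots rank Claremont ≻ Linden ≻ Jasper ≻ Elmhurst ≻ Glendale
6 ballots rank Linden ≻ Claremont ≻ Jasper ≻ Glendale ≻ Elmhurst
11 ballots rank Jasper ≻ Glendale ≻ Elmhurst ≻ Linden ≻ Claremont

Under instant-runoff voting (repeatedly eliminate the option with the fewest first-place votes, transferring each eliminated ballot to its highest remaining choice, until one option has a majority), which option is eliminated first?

Round 1: Elmhurst 25, Jasper 14, Claremont 7, Linden 6, Glendale 0. Glendale has the fewest and is eliminated.
Round 2: Elmhurst 25, Jasper 14, Claremont 7, Linden 6. Linden has the fewest and is eliminated.
Round 3: Elmhurst 25, Jasper 14, Claremont 13. Claremont has the fewest and is eliminated.
Round 4: Jasper 27, Elmhurst 25. Jasper has a majority.

Glendale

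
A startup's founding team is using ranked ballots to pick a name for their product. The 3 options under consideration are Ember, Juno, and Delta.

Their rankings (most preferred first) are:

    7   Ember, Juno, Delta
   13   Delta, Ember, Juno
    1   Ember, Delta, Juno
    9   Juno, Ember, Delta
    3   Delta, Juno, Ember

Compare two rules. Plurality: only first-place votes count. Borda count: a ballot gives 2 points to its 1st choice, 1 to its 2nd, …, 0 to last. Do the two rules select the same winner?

Plurality first-place counts: Ember 8, Juno 9, Delta 16 → Delta.
Borda totals: Ember 38, Juno 28, Delta 33 → Ember.
The two rules disagree: plurality picks Delta, Borda picks Ember.

No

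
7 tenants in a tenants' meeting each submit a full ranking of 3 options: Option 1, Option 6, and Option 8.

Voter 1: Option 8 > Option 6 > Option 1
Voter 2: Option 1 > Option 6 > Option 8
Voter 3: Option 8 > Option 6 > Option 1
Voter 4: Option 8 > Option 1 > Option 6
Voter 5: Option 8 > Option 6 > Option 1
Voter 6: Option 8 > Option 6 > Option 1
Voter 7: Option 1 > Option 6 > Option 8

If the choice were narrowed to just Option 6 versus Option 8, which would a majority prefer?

Ballots ranking Option 6 above Option 8: 2.
Ballots ranking Option 8 above Option 6: 5.
Option 8 wins the head-to-head, 5–2.

Option 8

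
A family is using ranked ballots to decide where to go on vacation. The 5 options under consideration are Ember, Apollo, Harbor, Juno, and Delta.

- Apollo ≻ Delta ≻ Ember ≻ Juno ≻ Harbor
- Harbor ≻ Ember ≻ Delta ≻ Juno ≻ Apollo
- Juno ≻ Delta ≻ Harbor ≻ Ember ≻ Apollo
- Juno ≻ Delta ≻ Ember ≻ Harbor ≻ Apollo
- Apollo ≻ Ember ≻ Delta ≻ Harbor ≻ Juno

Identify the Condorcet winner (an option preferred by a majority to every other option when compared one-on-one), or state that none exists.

Delta

Head-to-head results (5 voters total):
Ember vs Apollo: Ember wins 3–2.
Ember vs Harbor: Ember wins 3–2.
Ember vs Juno: Ember wins 3–2.
Ember vs Delta: Delta wins 3–2.
Apollo vs Harbor: Harbor wins 3–2.
Apollo vs Juno: Juno wins 3–2.
Apollo vs Delta: Delta wins 3–2.
Harbor vs Juno: Juno wins 3–2.
Harbor vs Delta: Delta wins 4–1.
Juno vs Delta: Delta wins 3–2.
Delta beats each rival — Ember (3–2), Apollo (3–2), Harbor (4–1), Juno (3–2) — so Delta is the Condorcet winner.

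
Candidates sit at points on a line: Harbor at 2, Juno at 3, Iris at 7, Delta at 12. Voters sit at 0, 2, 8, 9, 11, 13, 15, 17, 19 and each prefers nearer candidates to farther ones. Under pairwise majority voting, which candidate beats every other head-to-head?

Delta

With single-peaked preferences on a line, the Condorcet winner is the candidate closest to the median voter.
The median voter (position 11) is closest to Delta at 12.
Check: Delta vs Juno — voters closer to Delta: 7 of 9.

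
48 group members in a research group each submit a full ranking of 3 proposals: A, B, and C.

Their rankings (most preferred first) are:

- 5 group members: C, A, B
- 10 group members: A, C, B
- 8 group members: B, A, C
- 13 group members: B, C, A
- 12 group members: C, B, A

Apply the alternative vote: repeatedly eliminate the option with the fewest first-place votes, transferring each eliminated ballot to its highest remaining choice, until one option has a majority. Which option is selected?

C

Round 1: B 21, C 17, A 10. A has the fewest and is eliminated.
Round 2: C 27, B 21. C has a majority.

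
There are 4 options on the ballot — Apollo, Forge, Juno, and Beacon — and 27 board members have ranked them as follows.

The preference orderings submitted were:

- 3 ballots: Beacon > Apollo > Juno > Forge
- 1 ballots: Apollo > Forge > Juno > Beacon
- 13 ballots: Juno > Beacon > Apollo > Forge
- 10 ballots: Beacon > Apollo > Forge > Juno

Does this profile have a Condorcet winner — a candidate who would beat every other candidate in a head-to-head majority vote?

Head-to-head results (27 voters total):
Apollo vs Forge: Apollo wins 27–0.
Apollo vs Juno: Apollo wins 14–13.
Apollo vs Beacon: Beacon wins 26–1.
Forge vs Juno: Juno wins 16–11.
Forge vs Beacon: Beacon wins 26–1.
Juno vs Beacon: Juno wins 14–13.
No candidate beats all others: Apollo beats Juno beats Beacon beats Apollo, a majority cycle.

No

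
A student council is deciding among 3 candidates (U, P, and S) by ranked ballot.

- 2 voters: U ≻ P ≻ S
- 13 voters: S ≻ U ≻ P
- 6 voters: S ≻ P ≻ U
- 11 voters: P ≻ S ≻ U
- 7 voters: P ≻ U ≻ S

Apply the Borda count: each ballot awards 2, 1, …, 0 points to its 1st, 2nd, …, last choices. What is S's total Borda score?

49

Borda scores:
  U: 2·2 + 13·1 + 6·0 + 11·0 + 7·1 = 24
  P: 2·1 + 13·0 + 6·1 + 11·2 + 7·2 = 44
  S: 2·0 + 13·2 + 6·2 + 11·1 + 7·0 = 49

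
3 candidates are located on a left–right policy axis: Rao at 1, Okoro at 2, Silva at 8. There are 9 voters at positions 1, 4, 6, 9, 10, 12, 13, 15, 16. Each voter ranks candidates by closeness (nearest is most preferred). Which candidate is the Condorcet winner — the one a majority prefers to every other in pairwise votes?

Silva

With single-peaked preferences on a line, the Condorcet winner is the candidate closest to the median voter.
The median voter (position 10) is closest to Silva at 8.
Check: Silva vs Rao — voters closer to Silva: 7 of 9.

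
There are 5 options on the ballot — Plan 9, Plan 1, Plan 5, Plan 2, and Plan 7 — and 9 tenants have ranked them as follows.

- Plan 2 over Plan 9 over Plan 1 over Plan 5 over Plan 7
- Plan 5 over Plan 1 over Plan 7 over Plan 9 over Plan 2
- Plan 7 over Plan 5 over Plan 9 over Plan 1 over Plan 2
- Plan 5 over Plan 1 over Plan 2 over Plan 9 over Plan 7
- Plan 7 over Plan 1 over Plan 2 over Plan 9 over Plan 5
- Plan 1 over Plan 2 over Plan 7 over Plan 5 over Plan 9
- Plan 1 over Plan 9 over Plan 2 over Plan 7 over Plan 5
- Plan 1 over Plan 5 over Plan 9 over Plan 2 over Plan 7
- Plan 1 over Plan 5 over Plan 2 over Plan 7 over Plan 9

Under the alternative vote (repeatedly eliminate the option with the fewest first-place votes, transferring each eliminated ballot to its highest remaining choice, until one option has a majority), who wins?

Plan 1

Round 1: Plan 1 4, Plan 5 2, Plan 7 2, Plan 2 1, Plan 9 0. Plan 9 has the fewest and is eliminated.
Round 2: Plan 1 4, Plan 5 2, Plan 7 2, Plan 2 1. Plan 2 has the fewest and is eliminated.
Round 3: Plan 1 5, Plan 5 2, Plan 7 2. Plan 1 has a majority.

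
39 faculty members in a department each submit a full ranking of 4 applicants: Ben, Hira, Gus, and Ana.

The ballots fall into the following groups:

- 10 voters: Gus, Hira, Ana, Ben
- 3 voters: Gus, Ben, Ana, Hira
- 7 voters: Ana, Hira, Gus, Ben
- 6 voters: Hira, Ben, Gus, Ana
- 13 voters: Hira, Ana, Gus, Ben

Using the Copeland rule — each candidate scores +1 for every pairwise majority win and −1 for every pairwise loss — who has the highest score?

Pairwise results:
  Ben vs Hira: Hira wins 36–3.
  Ben vs Gus: Gus wins 33–6.
  Ben vs Ana: Ana wins 30–9.
  Hira vs Gus: Hira wins 26–13.
  Hira vs Ana: Hira wins 29–10.
  Gus vs Ana: Ana wins 20–19.
Copeland scores (wins − losses):
  Ben: 0 − 3 = -3
  Hira: 3 − 0 = 3
  Gus: 1 − 2 = -1
  Ana: 2 − 1 = 1
Hira has the best Copeland score.

Hira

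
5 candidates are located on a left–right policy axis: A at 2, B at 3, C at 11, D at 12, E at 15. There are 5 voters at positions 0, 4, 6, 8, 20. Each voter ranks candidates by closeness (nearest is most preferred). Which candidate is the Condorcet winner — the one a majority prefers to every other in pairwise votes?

With single-peaked preferences on a line, the Condorcet winner is the candidate closest to the median voter.
The median voter (position 6) is closest to B at 3.
Check: B vs D — voters closer to B: 3 of 5.

B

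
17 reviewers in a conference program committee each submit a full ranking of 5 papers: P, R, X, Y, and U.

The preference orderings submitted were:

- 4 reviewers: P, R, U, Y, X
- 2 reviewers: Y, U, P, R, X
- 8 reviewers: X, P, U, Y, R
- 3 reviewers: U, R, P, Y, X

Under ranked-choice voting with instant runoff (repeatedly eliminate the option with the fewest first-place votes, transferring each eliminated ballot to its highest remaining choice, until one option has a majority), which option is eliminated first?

Round 1: X 8, P 4, U 3, Y 2, R 0. R has the fewest and is eliminated.
Round 2: X 8, P 4, U 3, Y 2. Y has the fewest and is eliminated.
Round 3: X 8, U 5, P 4. P has the fewest and is eliminated.
Round 4: U 9, X 8. U has a majority.

R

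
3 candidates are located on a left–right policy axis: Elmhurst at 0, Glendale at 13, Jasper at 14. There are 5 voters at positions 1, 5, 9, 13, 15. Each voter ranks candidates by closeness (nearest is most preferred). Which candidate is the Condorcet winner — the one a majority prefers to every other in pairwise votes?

Glendale

With single-peaked preferences on a line, the Condorcet winner is the candidate closest to the median voter.
The median voter (position 9) is closest to Glendale at 13.
Check: Glendale vs Jasper — voters closer to Glendale: 4 of 5.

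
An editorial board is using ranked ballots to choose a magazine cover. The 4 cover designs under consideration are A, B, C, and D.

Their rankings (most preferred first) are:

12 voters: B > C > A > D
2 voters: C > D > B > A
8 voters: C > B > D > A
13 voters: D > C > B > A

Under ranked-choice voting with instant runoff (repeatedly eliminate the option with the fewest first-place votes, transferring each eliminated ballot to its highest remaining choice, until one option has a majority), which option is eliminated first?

Round 1: D 13, B 12, C 10, A 0. A has the fewest and is eliminated.
Round 2: D 13, B 12, C 10. C has the fewest and is eliminated.
Round 3: B 20, D 15. B has a majority.

A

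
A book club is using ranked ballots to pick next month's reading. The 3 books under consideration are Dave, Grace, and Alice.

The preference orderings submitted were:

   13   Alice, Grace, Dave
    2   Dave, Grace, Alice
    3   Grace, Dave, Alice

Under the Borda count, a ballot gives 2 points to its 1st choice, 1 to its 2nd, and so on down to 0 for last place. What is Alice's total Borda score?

26

Borda scores:
  Dave: 13·0 + 2·2 + 3·1 = 7
  Grace: 13·1 + 2·1 + 3·2 = 21
  Alice: 13·2 + 2·0 + 3·0 = 26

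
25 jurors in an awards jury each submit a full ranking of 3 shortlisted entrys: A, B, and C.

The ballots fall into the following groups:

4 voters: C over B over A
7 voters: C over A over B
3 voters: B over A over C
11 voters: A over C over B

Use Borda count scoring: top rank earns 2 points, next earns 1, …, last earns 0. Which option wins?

C

Borda scores:
  A: 4·0 + 7·1 + 3·1 + 11·2 = 32
  B: 4·1 + 7·0 + 3·2 + 11·0 = 10
  C: 4·2 + 7·2 + 3·0 + 11·1 = 33
C has the highest total.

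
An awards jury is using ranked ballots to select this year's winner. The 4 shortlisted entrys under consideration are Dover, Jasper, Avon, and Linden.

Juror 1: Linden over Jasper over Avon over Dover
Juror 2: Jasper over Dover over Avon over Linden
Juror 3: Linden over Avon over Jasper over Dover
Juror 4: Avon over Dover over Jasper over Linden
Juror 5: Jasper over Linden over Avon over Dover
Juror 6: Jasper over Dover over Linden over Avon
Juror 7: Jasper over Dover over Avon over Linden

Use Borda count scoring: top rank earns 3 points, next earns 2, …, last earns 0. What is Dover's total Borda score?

Borda scores:
  Dover: 0 + 2 + 0 + 2 + 0 + 2 + 2 = 8
  Jasper: 2 + 3 + 1 + 1 + 3 + 3 + 3 = 16
  Avon: 1 + 1 + 2 + 3 + 1 + 0 + 1 = 9
  Linden: 3 + 0 + 3 + 0 + 2 + 1 + 0 = 9

8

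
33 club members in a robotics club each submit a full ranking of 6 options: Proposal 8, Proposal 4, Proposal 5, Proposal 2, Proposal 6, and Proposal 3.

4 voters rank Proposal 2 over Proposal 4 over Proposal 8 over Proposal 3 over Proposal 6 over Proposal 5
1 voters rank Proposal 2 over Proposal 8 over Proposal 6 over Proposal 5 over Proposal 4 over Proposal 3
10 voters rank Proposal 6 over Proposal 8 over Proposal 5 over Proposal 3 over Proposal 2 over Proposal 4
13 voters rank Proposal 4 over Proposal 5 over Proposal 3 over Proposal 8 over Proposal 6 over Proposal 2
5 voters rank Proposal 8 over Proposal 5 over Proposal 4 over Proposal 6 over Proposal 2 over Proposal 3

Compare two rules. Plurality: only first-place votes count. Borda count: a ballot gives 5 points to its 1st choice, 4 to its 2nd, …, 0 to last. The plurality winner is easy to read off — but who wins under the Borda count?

Plurality first-place counts: Proposal 8 5, Proposal 4 13, Proposal 5 0, Proposal 2 5, Proposal 6 10, Proposal 3 0 → Proposal 4.
Borda totals: Proposal 8 107, Proposal 4 97, Proposal 5 104, Proposal 2 40, Proposal 6 80, Proposal 3 67 → Proposal 8.

Proposal 8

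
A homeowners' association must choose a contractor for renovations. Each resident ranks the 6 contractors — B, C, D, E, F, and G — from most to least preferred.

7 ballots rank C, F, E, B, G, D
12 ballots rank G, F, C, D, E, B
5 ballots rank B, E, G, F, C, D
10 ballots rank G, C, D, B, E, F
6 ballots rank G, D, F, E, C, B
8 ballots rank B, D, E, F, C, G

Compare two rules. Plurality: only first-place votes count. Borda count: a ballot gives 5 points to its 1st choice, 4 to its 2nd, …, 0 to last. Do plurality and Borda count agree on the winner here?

Yes

Plurality first-place counts: B 13, C 7, D 0, E 0, F 0, G 28 → G.
Borda totals: B 99, C 130, D 110, E 99, F 120, G 162 → G.
The two rules agree on G.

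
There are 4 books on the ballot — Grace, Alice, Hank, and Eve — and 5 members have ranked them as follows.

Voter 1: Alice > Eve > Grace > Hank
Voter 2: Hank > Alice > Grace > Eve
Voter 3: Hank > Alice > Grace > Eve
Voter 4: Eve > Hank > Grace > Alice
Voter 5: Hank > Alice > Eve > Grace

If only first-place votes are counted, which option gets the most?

Hank

First-place vote totals:
  Grace: 0
  Alice: 1
  Hank: 3
  Eve: 1
Hank has the most first-place votes.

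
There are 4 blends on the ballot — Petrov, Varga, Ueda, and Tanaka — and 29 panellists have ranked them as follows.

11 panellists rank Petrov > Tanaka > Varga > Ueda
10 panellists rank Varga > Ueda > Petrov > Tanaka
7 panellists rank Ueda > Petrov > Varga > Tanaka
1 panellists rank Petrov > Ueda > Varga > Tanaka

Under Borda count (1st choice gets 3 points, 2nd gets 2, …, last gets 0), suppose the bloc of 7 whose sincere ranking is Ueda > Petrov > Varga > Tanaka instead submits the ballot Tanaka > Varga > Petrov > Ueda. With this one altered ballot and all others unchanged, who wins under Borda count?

Borda totals with the altered ballot: Petrov 53, Varga 56, Ueda 22, Tanaka 43.
The switch changes the winner from Petrov to Varga.

Varga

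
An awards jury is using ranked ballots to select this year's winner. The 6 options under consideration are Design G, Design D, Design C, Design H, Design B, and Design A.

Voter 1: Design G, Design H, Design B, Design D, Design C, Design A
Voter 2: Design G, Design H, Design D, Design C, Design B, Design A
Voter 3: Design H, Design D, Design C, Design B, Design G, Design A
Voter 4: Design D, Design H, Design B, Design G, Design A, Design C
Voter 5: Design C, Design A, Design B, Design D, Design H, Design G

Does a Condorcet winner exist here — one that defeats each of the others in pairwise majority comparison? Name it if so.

Design H

Head-to-head results (5 voters total):
Design G vs Design D: Design D wins 3–2.
Design G vs Design C: Design G wins 3–2.
Design G vs Design H: Design H wins 3–2.
Design G vs Design B: Design B wins 3–2.
Design G vs Design A: Design G wins 4–1.
Design D vs Design C: Design D wins 4–1.
Design D vs Design H: Design H wins 3–2.
Design D vs Design B: Design D wins 3–2.
Design D vs Design A: Design D wins 4–1.
Design C vs Design H: Design H wins 4–1.
Design C vs Design B: Design C wins 3–2.
Design C vs Design A: Design C wins 4–1.
Design H vs Design B: Design H wins 4–1.
Design H vs Design A: Design H wins 4–1.
Design B vs Design A: Design B wins 4–1.
Design H beats each rival — Design G (3–2), Design D (3–2), Design C (4–1), Design B (4–1), Design A (4–1) — so Design H is the Condorcet winner.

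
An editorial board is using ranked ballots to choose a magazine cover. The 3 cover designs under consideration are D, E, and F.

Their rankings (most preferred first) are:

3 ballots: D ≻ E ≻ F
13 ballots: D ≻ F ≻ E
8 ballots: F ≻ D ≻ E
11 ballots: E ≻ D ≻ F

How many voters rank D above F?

Ballots ranking D above F: 3+13+11 = 27.
Ballots ranking F above D: 8.
So 27 of 35 voters prefer D to F.

27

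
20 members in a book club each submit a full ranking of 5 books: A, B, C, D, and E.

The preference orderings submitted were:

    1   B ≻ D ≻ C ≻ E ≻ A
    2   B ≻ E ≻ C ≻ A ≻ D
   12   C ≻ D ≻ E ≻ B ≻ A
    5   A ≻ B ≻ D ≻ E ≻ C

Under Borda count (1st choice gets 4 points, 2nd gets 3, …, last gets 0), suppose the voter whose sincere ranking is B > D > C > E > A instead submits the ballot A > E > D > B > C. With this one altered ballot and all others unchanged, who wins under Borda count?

C

Borda totals with the altered ballot: A 26, B 36, C 52, D 48, E 38.
The winner is unchanged: still C.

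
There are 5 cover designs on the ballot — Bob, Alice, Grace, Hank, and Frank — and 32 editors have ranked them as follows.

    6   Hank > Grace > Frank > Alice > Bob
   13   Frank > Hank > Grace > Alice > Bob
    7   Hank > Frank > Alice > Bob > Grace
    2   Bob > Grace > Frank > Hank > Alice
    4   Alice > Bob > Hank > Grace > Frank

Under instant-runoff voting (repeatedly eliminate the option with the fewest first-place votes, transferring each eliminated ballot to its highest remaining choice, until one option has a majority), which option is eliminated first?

Round 1: Hank 13, Frank 13, Alice 4, Bob 2, Grace 0. Grace has the fewest and is eliminated.
Round 2: Hank 13, Frank 13, Alice 4, Bob 2. Bob has the fewest and is eliminated.
Round 3: Frank 15, Hank 13, Alice 4. Alice has the fewest and is eliminated.
Round 4: Hank 17, Frank 15. Hank has a majority.

Grace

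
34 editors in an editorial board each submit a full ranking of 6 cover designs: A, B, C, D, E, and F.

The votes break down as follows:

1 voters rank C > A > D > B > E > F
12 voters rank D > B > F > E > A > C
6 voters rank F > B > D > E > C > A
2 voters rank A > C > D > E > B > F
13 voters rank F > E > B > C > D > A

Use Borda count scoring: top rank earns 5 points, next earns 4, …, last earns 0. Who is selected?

F

Borda scores:
  A: 4 + 12·1 + 6·0 + 2·5 + 13·0 = 26
  B: 2 + 12·4 + 6·4 + 2·1 + 13·3 = 115
  C: 5 + 12·0 + 6·1 + 2·4 + 13·2 = 45
  D: 3 + 12·5 + 6·3 + 2·3 + 13·1 = 100
  E: 1 + 12·2 + 6·2 + 2·2 + 13·4 = 93
  F: 0 + 12·3 + 6·5 + 2·0 + 13·5 = 131
F has the highest total.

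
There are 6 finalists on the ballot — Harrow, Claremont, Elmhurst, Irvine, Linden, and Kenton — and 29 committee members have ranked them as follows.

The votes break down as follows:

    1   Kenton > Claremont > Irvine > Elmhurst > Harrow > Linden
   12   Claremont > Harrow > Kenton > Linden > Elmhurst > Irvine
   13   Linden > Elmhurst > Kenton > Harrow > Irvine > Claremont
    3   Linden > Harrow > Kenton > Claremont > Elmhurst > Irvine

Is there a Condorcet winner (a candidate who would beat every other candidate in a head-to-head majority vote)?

Head-to-head results (29 voters total):
Harrow vs Claremont: Harrow wins 16–13.
Harrow vs Elmhurst: Harrow wins 15–14.
Harrow vs Irvine: Harrow wins 28–1.
Harrow vs Linden: Linden wins 16–13.
Harrow vs Kenton: Harrow wins 15–14.
Claremont vs Elmhurst: Claremont wins 16–13.
Claremont vs Irvine: Claremont wins 16–13.
Claremont vs Linden: Linden wins 16–13.
Claremont vs Kenton: Kenton wins 17–12.
Elmhurst vs Irvine: Elmhurst wins 28–1.
Elmhurst vs Linden: Linden wins 28–1.
Elmhurst vs Kenton: Kenton wins 16–13.
Irvine vs Linden: Linden wins 28–1.
Irvine vs Kenton: Kenton wins 29–0.
Linden vs Kenton: Linden wins 16–13.
Linden beats each rival — Harrow (16–13), Claremont (16–13), Elmhurst (28–1), Irvine (28–1), Kenton (16–13) — so Linden is the Condorcet winner.

Yes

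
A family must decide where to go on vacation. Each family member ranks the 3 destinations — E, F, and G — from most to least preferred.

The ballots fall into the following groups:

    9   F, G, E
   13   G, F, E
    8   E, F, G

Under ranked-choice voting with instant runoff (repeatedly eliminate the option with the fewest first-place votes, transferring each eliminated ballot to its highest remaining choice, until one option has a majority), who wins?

Round 1: G 13, F 9, E 8. E has the fewest and is eliminated.
Round 2: F 17, G 13. F has a majority.

F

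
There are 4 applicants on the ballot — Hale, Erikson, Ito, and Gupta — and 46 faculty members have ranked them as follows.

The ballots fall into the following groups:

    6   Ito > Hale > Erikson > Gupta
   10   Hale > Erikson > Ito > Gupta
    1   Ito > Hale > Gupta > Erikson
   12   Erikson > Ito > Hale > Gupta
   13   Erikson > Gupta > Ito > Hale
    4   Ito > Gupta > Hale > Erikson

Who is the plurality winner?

First-place vote totals:
  Hale: 10
  Erikson: 25
  Ito: 11
  Gupta: 0
Erikson has the most first-place votes.

Erikson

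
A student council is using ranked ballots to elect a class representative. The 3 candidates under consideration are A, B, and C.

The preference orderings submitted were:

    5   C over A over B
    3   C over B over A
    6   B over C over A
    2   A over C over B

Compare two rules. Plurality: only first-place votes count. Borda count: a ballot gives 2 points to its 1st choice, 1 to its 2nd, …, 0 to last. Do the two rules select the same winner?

Plurality first-place counts: A 2, B 6, C 8 → C.
Borda totals: A 9, B 15, C 24 → C.
The two rules agree on C.

Yes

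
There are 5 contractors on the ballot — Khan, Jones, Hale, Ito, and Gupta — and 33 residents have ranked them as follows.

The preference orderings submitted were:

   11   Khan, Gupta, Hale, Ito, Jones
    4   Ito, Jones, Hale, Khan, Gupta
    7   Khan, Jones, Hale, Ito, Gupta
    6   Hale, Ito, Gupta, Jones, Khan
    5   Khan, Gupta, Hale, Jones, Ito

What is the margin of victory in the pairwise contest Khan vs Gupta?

21

Ballots ranking Khan above Gupta: 11+4+7+5 = 27.
Ballots ranking Gupta above Khan: 6.
Khan wins 27–6, a margin of 21.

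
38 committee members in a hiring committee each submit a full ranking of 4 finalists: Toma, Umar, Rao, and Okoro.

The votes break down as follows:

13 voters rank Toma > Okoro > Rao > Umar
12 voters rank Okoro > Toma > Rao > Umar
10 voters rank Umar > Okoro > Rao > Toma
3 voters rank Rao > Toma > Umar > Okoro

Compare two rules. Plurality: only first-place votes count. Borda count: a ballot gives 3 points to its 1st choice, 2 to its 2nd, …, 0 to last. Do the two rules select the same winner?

Plurality first-place counts: Toma 13, Umar 10, Rao 3, Okoro 12 → Toma.
Borda totals: Toma 69, Umar 33, Rao 44, Okoro 82 → Okoro.
The two rules disagree: plurality picks Toma, Borda picks Okoro.

No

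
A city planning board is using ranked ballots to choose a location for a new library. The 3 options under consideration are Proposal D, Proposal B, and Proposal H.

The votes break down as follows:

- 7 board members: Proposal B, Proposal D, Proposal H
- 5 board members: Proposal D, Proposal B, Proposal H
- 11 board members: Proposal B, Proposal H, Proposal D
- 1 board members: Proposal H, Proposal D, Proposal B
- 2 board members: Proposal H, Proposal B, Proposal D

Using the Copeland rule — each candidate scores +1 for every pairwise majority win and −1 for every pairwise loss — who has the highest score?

Proposal B

Pairwise results:
  Proposal D vs Proposal B: Proposal B wins 20–6.
  Proposal D vs Proposal H: Proposal H wins 14–12.
  Proposal B vs Proposal H: Proposal B wins 23–3.
Copeland scores (wins − losses):
  Proposal D: 0 − 2 = -2
  Proposal B: 2 − 0 = 2
  Proposal H: 1 − 1 = 0
Proposal B has the best Copeland score.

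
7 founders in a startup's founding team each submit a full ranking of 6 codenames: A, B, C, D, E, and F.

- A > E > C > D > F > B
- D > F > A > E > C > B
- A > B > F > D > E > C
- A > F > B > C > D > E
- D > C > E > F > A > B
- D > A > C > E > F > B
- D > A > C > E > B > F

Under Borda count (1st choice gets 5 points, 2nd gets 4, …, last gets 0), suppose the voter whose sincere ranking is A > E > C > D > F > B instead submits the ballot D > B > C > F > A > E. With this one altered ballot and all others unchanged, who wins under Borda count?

D

Borda totals with the altered ballot: A 23, B 12, C 16, D 28, E 10, F 16.
The switch changes the winner from A to D.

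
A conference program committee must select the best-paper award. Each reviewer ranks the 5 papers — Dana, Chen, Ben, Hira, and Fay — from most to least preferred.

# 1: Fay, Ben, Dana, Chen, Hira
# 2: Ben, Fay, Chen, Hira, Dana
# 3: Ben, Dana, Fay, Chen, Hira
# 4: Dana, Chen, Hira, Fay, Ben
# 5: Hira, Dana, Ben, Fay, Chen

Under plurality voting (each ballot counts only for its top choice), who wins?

First-place vote totals:
  Dana: 1
  Chen: 0
  Ben: 2
  Hira: 1
  Fay: 1
Ben has the most first-place votes.

Ben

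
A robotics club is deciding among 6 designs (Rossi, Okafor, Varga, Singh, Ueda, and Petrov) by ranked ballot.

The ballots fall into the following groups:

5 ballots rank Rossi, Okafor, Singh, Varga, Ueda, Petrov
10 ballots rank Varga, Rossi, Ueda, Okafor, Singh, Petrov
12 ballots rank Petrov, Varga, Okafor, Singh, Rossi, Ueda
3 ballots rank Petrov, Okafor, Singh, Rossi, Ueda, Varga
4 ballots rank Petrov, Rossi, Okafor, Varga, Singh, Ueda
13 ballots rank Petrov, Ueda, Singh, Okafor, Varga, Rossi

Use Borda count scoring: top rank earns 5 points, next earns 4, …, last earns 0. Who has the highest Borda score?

Borda scores:
  Rossi: 5·5 + 10·4 + 12·1 + 3·2 + 4·4 + 13·0 = 99
  Okafor: 5·4 + 10·2 + 12·3 + 3·4 + 4·3 + 13·2 = 126
  Varga: 5·2 + 10·5 + 12·4 + 3·0 + 4·2 + 13·1 = 129
  Singh: 5·3 + 10·1 + 12·2 + 3·3 + 4·1 + 13·3 = 101
  Ueda: 5·1 + 10·3 + 12·0 + 3·1 + 4·0 + 13·4 = 90
  Petrov: 5·0 + 10·0 + 12·5 + 3·5 + 4·5 + 13·5 = 160
Petrov has the highest total.

Petrov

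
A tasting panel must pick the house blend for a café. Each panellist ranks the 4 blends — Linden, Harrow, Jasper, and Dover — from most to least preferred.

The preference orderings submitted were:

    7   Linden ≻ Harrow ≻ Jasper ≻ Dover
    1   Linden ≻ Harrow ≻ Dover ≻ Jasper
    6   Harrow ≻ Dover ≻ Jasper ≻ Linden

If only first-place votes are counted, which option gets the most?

First-place vote totals:
  Linden: 8
  Harrow: 6
  Jasper: 0
  Dover: 0
Linden has the most first-place votes.

Linden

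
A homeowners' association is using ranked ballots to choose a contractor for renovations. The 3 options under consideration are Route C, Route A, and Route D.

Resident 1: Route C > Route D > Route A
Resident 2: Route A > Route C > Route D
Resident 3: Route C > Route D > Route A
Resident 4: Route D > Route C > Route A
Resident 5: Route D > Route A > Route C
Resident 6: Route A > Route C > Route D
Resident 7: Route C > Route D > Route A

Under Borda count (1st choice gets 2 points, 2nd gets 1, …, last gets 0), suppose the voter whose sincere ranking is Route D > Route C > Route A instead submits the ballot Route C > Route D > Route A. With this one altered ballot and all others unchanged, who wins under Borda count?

Route C

Borda totals with the altered ballot: Route C 10, Route A 5, Route D 6.
The winner is unchanged: still Route C.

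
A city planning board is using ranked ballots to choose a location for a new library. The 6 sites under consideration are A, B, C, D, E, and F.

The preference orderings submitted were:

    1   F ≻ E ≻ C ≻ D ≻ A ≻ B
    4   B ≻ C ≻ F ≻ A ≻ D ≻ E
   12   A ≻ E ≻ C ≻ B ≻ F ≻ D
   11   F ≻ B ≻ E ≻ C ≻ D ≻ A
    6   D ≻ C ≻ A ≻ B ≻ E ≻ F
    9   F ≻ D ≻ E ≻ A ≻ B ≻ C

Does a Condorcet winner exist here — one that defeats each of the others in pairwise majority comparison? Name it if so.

None — there is no Condorcet winner

Head-to-head results (43 voters total):
A vs B: A wins 28–15.
A vs C: C wins 22–21.
A vs D: D wins 27–16.
A vs E: A wins 22–21.
A vs F: F wins 25–18.
B vs C: B wins 24–19.
B vs D: B wins 27–16.
B vs E: E wins 22–21.
B vs F: B wins 22–21.
C vs D: C wins 28–15.
C vs E: E wins 33–10.
C vs F: C wins 22–21.
D vs E: E wins 24–19.
D vs F: F wins 37–6.
E vs F: F wins 25–18.
No candidate beats all others: A beats B beats C beats A, a majority cycle.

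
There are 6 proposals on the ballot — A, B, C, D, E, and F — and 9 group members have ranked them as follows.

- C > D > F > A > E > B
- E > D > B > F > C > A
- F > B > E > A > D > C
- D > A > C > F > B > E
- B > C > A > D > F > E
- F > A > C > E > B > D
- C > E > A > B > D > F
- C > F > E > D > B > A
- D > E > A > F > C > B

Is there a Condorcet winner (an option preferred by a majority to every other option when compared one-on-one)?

Yes

Head-to-head results (9 voters total):
A vs B: A wins 5–4.
A vs C: C wins 5–4.
A vs D: D wins 5–4.
A vs E: E wins 5–4.
A vs F: F wins 5–4.
B vs C: C wins 6–3.
B vs D: D wins 5–4.
B vs E: E wins 6–3.
B vs F: F wins 6–3.
C vs D: C wins 5–4.
C vs E: C wins 6–3.
C vs F: C wins 5–4.
D vs E: E wins 5–4.
D vs F: D wins 6–3.
E vs F: F wins 6–3.
C beats each rival — A (5–4), B (6–3), D (5–4), E (6–3), F (5–4) — so C is the Condorcet winner.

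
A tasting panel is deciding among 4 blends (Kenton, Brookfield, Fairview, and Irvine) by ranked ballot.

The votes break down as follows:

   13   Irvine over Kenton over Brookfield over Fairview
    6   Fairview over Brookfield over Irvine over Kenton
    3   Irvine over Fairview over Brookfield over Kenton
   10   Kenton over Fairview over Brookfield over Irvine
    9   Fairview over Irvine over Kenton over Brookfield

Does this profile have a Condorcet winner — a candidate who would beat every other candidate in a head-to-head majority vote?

Head-to-head results (41 voters total):
Kenton vs Brookfield: Kenton wins 32–9.
Kenton vs Fairview: Kenton wins 23–18.
Kenton vs Irvine: Irvine wins 31–10.
Brookfield vs Fairview: Fairview wins 28–13.
Brookfield vs Irvine: Irvine wins 25–16.
Fairview vs Irvine: Fairview wins 25–16.
No candidate beats all others: Kenton beats Fairview beats Irvine beats Kenton, a majority cycle.

No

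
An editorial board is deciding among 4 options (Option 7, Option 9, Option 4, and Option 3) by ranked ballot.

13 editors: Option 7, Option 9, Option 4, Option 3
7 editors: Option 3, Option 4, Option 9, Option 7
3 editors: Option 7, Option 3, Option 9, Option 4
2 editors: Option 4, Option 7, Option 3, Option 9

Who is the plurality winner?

First-place vote totals:
  Option 7: 16
  Option 9: 0
  Option 4: 2
  Option 3: 7
Option 7 has the most first-place votes.

Option 7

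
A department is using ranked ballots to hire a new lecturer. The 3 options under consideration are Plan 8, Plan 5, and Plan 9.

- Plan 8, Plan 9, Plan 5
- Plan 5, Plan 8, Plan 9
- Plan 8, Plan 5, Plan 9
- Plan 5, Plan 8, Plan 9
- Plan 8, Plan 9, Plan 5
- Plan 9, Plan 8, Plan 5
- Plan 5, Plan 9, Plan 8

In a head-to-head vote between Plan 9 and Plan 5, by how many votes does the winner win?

1

Ballots ranking Plan 9 above Plan 5: 3.
Ballots ranking Plan 5 above Plan 9: 4.
Plan 5 wins 4–3, a margin of 1.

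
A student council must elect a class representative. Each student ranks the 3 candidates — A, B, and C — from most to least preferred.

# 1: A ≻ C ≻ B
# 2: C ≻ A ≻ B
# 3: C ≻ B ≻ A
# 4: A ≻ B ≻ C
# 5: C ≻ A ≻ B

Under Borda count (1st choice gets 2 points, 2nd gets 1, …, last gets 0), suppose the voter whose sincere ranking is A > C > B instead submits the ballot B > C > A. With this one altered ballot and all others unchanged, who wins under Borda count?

Borda totals with the altered ballot: A 4, B 4, C 7.
The winner is unchanged: still C.

C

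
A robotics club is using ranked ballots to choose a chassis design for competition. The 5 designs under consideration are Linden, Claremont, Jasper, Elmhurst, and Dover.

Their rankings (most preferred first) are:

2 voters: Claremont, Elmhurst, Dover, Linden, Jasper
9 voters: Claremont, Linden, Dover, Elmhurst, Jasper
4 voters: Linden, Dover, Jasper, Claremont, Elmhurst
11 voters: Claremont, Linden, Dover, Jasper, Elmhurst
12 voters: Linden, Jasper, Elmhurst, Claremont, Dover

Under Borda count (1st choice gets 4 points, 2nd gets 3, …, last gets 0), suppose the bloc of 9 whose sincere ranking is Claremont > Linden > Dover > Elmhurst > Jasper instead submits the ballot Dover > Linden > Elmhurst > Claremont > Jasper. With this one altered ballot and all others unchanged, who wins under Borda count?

Borda totals with the altered ballot: Linden 126, Claremont 77, Jasper 55, Elmhurst 48, Dover 74.
The winner is unchanged: still Linden.

Linden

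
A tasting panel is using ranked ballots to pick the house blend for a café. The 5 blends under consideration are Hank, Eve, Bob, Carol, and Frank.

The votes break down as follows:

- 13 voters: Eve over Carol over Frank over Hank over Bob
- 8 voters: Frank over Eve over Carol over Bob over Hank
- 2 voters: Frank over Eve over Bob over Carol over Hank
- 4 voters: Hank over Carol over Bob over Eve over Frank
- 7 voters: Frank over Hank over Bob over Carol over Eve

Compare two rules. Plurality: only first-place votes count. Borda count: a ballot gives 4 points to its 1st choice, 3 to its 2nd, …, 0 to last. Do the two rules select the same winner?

Yes

Plurality first-place counts: Hank 4, Eve 13, Bob 0, Carol 0, Frank 17 → Frank.
Borda totals: Hank 50, Eve 86, Bob 34, Carol 76, Frank 94 → Frank.
The two rules agree on Frank.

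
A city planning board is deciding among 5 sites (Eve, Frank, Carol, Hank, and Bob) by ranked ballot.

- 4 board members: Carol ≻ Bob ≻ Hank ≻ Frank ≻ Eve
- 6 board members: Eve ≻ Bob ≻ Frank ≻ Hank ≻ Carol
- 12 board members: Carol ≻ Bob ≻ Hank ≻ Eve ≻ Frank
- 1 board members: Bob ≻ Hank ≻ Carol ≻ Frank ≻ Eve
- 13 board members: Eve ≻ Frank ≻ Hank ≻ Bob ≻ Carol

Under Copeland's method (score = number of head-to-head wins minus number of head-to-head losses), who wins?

Pairwise results:
  Eve vs Frank: Eve wins 31–5.
  Eve vs Carol: Eve wins 19–17.
  Eve vs Hank: Eve wins 19–17.
  Eve vs Bob: Eve wins 19–17.
  Frank vs Carol: Frank wins 19–17.
  Frank vs Hank: Frank wins 19–17.
  Frank vs Bob: Bob wins 23–13.
  Carol vs Hank: Hank wins 20–16.
  Carol vs Bob: Bob wins 20–16.
  Hank vs Bob: Bob wins 23–13.
Copeland scores (wins − losses):
  Eve: 4 − 0 = 4
  Frank: 2 − 2 = 0
  Carol: 0 − 4 = -4
  Hank: 1 − 3 = -2
  Bob: 3 − 1 = 2
Eve has the best Copeland score.

Eve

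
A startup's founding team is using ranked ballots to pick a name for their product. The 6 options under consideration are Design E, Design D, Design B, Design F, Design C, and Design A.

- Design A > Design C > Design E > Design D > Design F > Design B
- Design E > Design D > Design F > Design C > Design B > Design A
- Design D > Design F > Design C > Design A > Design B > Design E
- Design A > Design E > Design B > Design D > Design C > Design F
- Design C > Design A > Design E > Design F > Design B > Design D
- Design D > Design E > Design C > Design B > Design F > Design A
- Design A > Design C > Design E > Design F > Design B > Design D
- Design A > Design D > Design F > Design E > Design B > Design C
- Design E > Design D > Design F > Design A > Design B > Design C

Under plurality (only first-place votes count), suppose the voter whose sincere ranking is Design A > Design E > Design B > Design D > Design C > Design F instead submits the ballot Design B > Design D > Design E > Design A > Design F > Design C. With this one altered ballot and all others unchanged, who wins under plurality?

Design A

First-place totals with the altered ballot: Design E 2, Design D 2, Design B 1, Design F 0, Design C 1, Design A 3.
The winner is unchanged: still Design A.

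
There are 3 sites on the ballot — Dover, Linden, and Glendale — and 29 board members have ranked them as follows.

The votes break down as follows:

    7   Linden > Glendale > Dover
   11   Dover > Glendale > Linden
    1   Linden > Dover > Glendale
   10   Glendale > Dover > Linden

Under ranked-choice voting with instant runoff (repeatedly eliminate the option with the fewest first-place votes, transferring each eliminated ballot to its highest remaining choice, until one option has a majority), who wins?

Round 1: Dover 11, Glendale 10, Linden 8. Linden has the fewest and is eliminated.
Round 2: Glendale 17, Dover 12. Glendale has a majority.

Glendale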